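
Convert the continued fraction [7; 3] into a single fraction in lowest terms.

22/3

Work from the innermost term outward:
Start with 3.
7 + 1/(3/1) = 7 + 1/3 = 22/3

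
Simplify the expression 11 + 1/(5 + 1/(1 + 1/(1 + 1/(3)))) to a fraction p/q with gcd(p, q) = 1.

Work from the innermost term outward:
Start with 3.
1 + 1/(3/1) = 1 + 1/3 = 4/3
1 + 1/(4/3) = 1 + 3/4 = 7/4
5 + 1/(7/4) = 5 + 4/7 = 39/7
11 + 1/(39/7) = 11 + 7/39 = 436/39

436/39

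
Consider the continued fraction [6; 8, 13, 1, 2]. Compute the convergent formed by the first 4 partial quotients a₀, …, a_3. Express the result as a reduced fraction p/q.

Start with 1.
13 + 1/(1/1) = 13 + 1/1 = 14/1
8 + 1/(14/1) = 8 + 1/14 = 113/14
6 + 1/(113/14) = 6 + 14/113 = 692/113

692/113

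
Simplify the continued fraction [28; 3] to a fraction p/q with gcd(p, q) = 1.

85/3

Start with 3.
28 + 1/(3/1) = 28 + 1/3 = 85/3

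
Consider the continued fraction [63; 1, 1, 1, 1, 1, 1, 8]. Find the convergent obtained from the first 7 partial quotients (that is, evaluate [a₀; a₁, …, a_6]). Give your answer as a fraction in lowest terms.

827/13

a_0 = 63: 63/1
a_1 = 1: 64/1
a_2 = 1: 127/2
a_3 = 1: 191/3
a_4 = 1: 318/5
a_5 = 1: 509/8
a_6 = 1: 827/13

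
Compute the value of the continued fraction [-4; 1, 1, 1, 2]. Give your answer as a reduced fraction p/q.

-27/8

Start with 2.
1 + 1/(2/1) = 1 + 1/2 = 3/2
1 + 1/(3/2) = 1 + 2/3 = 5/3
1 + 1/(5/3) = 1 + 3/5 = 8/5
-4 + 1/(8/5) = -4 + 5/8 = -27/8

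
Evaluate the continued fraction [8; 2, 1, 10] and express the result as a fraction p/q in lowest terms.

a_0 = 8: 8/1
a_1 = 2: 17/2
a_2 = 1: 25/3
a_3 = 10: 267/32

267/32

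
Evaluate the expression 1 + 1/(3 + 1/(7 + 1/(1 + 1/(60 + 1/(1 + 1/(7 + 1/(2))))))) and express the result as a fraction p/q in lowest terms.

Work from the innermost term outward:
Start with 2.
7 + 1/(2/1) = 7 + 1/2 = 15/2
1 + 1/(15/2) = 1 + 2/15 = 17/15
60 + 1/(17/15) = 60 + 15/17 = 1035/17
1 + 1/(1035/17) = 1 + 17/1035 = 1052/1035
7 + 1/(1052/1035) = 7 + 1035/1052 = 8399/1052
3 + 1/(8399/1052) = 3 + 1052/8399 = 26249/8399
1 + 1/(26249/8399) = 1 + 8399/26249 = 34648/26249

34648/26249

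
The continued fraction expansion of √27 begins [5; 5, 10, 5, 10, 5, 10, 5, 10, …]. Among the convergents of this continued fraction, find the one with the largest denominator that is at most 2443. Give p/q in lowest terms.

1351/260

a_0 = 5: 5/1  (≤ bound)
a_1 = 5: 26/5  (≤ bound)
a_2 = 10: 265/51  (≤ bound)
a_3 = 5: 1351/260  (≤ bound)
a_4 = 10: 13775/2651  (> 2443, stop)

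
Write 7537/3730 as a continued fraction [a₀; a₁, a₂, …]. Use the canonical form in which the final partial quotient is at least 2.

[2; 48, 2, 3, 1, 3, 2]

7537 ÷ 3730 → quotient 2, remainder 77
3730 ÷ 77 → quotient 48, remainder 34
77 ÷ 34 → quotient 2, remainder 9
34 ÷ 9 → quotient 3, remainder 7
9 ÷ 7 → quotient 1, remainder 2
7 ÷ 2 → quotient 3, remainder 1
2 ÷ 1 → quotient 2, remainder 0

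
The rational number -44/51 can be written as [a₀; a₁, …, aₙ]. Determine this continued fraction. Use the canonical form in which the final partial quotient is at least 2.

[-1; 7, 3, 2]

⌊-44/51⌋ = -1, remainder 7
⌊51/7⌋ = 7, remainder 2
⌊7/2⌋ = 3, remainder 1
⌊2/1⌋ = 2, remainder 0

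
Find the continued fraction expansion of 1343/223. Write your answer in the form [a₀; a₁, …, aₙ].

[6; 44, 1, 1, 2]

1343 = 6·223 + 5, so a_0 = 6
223 = 44·5 + 3, so a_1 = 44
5 = 1·3 + 2, so a_2 = 1
3 = 1·2 + 1, so a_3 = 1
2 = 2·1 + 0, so a_4 = 2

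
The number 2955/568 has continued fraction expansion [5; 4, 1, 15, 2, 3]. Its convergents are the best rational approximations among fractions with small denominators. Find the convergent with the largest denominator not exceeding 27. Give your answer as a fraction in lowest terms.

a_0 = 5: 5/1  (≤ bound)
a_1 = 4: 21/4  (≤ bound)
a_2 = 1: 26/5  (≤ bound)
a_3 = 15: 411/79  (> 27, stop)

26/5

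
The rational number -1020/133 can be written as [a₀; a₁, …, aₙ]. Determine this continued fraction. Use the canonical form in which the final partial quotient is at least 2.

-1020 ÷ 133 → quotient -8, remainder 44
133 ÷ 44 → quotient 3, remainder 1
44 ÷ 1 → quotient 44, remainder 0

[-8; 3, 44]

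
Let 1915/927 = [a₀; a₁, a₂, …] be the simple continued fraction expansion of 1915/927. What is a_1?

15

1915 = 2·927 + 61, so a_0 = 2
927 = 15·61 + 12, so a_1 = 15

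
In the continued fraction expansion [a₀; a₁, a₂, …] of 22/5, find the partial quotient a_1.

2

Repeatedly divide and take the remainder:
22 = 4·5 + 2, so a_0 = 4
5 = 2·2 + 1, so a_1 = 2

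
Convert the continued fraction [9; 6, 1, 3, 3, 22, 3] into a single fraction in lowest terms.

a_0 = 9: 9/1
a_1 = 6: 55/6
a_2 = 1: 64/7
a_3 = 3: 247/27
a_4 = 3: 805/88
a_5 = 22: 17957/1963
a_6 = 3: 54676/5977

54676/5977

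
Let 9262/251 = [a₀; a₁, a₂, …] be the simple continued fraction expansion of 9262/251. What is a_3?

25

⌊9262/251⌋ = 36, remainder 226
⌊251/226⌋ = 1, remainder 25
⌊226/25⌋ = 9, remainder 1
⌊25/1⌋ = 25, remainder 0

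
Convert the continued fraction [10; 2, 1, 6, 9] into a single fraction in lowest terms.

1894/183

Compute successive convergents:
a_0 = 10: 10/1
a_1 = 2: 21/2
a_2 = 1: 31/3
a_3 = 6: 207/20
a_4 = 9: 1894/183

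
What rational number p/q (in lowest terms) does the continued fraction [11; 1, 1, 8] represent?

196/17

Start with 8.
1 + 1/(8/1) = 1 + 1/8 = 9/8
1 + 1/(9/8) = 1 + 8/9 = 17/9
11 + 1/(17/9) = 11 + 9/17 = 196/17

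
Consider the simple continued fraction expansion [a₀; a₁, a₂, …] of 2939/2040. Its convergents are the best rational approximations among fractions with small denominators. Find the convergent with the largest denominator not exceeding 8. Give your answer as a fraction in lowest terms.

10/7

a_0 = 1: 1/1  (≤ bound)
a_1 = 2: 3/2  (≤ bound)
a_2 = 3: 10/7  (≤ bound)
a_3 = 1: 13/9  (> 8, stop)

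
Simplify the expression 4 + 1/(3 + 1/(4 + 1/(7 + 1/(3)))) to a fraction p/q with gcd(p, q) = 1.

1271/295

Start with 3.
7 + 1/(3/1) = 7 + 1/3 = 22/3
4 + 1/(22/3) = 4 + 3/22 = 91/22
3 + 1/(91/22) = 3 + 22/91 = 295/91
4 + 1/(295/91) = 4 + 91/295 = 1271/295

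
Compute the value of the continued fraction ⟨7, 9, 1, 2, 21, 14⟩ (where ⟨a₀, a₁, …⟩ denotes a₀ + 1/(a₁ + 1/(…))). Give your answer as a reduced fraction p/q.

Use the convergent recurrence hₖ = aₖ·hₖ₋₁ + hₖ₋₂ (and likewise for the denominators kₖ):
a_0 = 7: 7/1
a_1 = 9: 64/9
a_2 = 1: 71/10
a_3 = 2: 206/29
a_4 = 21: 4397/619
a_5 = 14: 61764/8695

61764/8695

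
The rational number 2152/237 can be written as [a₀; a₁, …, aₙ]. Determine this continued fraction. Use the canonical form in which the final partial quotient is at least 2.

[9; 12, 2, 9]

Apply division with remainder until the remainder is 0:
2152 ÷ 237 → quotient 9, remainder 19
237 ÷ 19 → quotient 12, remainder 9
19 ÷ 9 → quotient 2, remainder 1
9 ÷ 1 → quotient 9, remainder 0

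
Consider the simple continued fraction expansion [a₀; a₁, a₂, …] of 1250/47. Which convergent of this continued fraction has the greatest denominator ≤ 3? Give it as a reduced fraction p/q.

53/2

List convergents until the denominator exceeds the bound:
a_0 = 26: 26/1  (≤ bound)
a_1 = 1: 27/1  (≤ bound)
a_2 = 1: 53/2  (≤ bound)
a_3 = 2: 133/5  (> 3, stop)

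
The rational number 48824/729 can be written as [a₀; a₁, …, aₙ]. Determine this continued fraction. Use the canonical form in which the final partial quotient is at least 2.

Apply division with remainder until the remainder is 0:
⌊48824/729⌋ = 66, remainder 710
⌊729/710⌋ = 1, remainder 19
⌊710/19⌋ = 37, remainder 7
⌊19/7⌋ = 2, remainder 5
⌊7/5⌋ = 1, remainder 2
⌊5/2⌋ = 2, remainder 1
⌊2/1⌋ = 2, remainder 0

[66; 1, 37, 2, 1, 2, 2]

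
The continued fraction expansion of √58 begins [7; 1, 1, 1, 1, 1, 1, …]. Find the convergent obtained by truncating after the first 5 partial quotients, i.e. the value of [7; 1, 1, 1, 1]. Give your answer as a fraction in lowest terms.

Start with 1.
1 + 1/(1/1) = 1 + 1/1 = 2/1
1 + 1/(2/1) = 1 + 1/2 = 3/2
1 + 1/(3/2) = 1 + 2/3 = 5/3
7 + 1/(5/3) = 7 + 3/5 = 38/5

38/5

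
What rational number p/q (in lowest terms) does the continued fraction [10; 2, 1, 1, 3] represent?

Start with 3.
1 + 1/(3/1) = 1 + 1/3 = 4/3
1 + 1/(4/3) = 1 + 3/4 = 7/4
2 + 1/(7/4) = 2 + 4/7 = 18/7
10 + 1/(18/7) = 10 + 7/18 = 187/18

187/18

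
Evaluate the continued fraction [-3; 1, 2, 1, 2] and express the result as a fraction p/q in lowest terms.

-25/11

a_0 = -3: -3/1
a_1 = 1: -2/1
a_2 = 2: -7/3
a_3 = 1: -9/4
a_4 = 2: -25/11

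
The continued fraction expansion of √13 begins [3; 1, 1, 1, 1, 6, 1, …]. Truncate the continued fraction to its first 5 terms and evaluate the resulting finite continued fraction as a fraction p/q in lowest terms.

18/5

Starting at the tail and folding back:
Start with 1.
1 + 1/(1/1) = 1 + 1/1 = 2/1
1 + 1/(2/1) = 1 + 1/2 = 3/2
1 + 1/(3/2) = 1 + 2/3 = 5/3
3 + 1/(5/3) = 3 + 3/5 = 18/5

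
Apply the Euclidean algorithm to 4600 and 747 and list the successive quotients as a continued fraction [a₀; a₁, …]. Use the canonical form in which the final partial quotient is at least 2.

[6; 6, 3, 39]

Repeatedly divide and take the remainder:
4600 ÷ 747 → quotient 6, remainder 118
747 ÷ 118 → quotient 6, remainder 39
118 ÷ 39 → quotient 3, remainder 1
39 ÷ 1 → quotient 39, remainder 0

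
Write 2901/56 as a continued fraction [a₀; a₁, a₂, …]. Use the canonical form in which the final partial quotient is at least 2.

[51; 1, 4, 11]

Apply division with remainder until the remainder is 0:
2901 ÷ 56 → quotient 51, remainder 45
56 ÷ 45 → quotient 1, remainder 11
45 ÷ 11 → quotient 4, remainder 1
11 ÷ 1 → quotient 11, remainder 0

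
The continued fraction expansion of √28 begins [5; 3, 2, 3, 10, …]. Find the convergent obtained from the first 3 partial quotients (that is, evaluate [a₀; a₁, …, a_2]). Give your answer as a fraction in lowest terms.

37/7

a_0 = 5: 5/1
a_1 = 3: 16/3
a_2 = 2: 37/7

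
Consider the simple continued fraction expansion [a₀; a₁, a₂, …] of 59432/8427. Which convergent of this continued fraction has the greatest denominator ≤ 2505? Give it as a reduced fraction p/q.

a_0 = 7: 7/1  (≤ bound)
a_1 = 19: 134/19  (≤ bound)
a_2 = 44: 5903/837  (≤ bound)
a_3 = 3: 17843/2530  (> 2505, stop)

5903/837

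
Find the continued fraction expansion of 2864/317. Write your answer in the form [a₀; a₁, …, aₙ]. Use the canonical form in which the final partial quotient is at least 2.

[9; 28, 1, 4, 2]

Apply division with remainder until the remainder is 0:
2864 = 9·317 + 11, so a_0 = 9
317 = 28·11 + 9, so a_1 = 28
11 = 1·9 + 2, so a_2 = 1
9 = 4·2 + 1, so a_3 = 4
2 = 2·1 + 0, so a_4 = 2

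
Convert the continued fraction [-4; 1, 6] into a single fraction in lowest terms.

a_0 = -4: -4/1
a_1 = 1: -3/1
a_2 = 6: -22/7

-22/7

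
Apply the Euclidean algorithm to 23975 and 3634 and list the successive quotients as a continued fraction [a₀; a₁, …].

[6; 1, 1, 2, 15, 15, 1, 2]

⌊23975/3634⌋ = 6, remainder 2171
⌊3634/2171⌋ = 1, remainder 1463
⌊2171/1463⌋ = 1, remainder 708
⌊1463/708⌋ = 2, remainder 47
⌊708/47⌋ = 15, remainder 3
⌊47/3⌋ = 15, remainder 2
⌊3/2⌋ = 1, remainder 1
⌊2/1⌋ = 2, remainder 0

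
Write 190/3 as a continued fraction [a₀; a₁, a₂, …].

190 = 63·3 + 1, so a_0 = 63
3 = 3·1 + 0, so a_1 = 3

[63; 3]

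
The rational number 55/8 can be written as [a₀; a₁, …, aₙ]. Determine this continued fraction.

[6; 1, 7]

55 ÷ 8 → quotient 6, remainder 7
8 ÷ 7 → quotient 1, remainder 1
7 ÷ 1 → quotient 7, remainder 0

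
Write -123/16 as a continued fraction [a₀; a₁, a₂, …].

-123 ÷ 16 → quotient -8, remainder 5
16 ÷ 5 → quotient 3, remainder 1
5 ÷ 1 → quotient 5, remainder 0

[-8; 3, 5]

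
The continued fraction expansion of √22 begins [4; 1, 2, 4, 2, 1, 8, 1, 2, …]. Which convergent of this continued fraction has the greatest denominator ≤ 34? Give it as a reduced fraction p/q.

136/29

a_0 = 4: 4/1  (≤ bound)
a_1 = 1: 5/1  (≤ bound)
a_2 = 2: 14/3  (≤ bound)
a_3 = 4: 61/13  (≤ bound)
a_4 = 2: 136/29  (≤ bound)
a_5 = 1: 197/42  (> 34, stop)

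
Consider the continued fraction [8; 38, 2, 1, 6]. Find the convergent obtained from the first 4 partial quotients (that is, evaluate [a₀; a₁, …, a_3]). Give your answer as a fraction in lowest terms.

923/115

Build up convergents one term at a time:
a_0 = 8: 8/1
a_1 = 38: 305/38
a_2 = 2: 618/77
a_3 = 1: 923/115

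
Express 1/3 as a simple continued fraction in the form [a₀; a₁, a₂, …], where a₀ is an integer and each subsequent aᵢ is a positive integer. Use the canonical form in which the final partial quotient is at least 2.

Apply division with remainder until the remainder is 0:
1 ÷ 3 → quotient 0, remainder 1
3 ÷ 1 → quotient 3, remainder 0

[0; 3]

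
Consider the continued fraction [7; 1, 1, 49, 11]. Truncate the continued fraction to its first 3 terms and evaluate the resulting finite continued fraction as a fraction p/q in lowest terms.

15/2

a_0 = 7: 7/1
a_1 = 1: 8/1
a_2 = 1: 15/2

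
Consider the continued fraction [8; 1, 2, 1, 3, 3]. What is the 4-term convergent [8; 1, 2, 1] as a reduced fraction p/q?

35/4

Use the convergent recurrence hₖ = aₖ·hₖ₋₁ + hₖ₋₂ (and likewise for the denominators kₖ):
a_0 = 8: 8/1
a_1 = 1: 9/1
a_2 = 2: 26/3
a_3 = 1: 35/4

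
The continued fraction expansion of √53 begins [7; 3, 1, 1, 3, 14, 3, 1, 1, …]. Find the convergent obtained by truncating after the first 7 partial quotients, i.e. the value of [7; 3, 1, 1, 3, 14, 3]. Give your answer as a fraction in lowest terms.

Work from the innermost term outward:
Start with 3.
14 + 1/(3/1) = 14 + 1/3 = 43/3
3 + 1/(43/3) = 3 + 3/43 = 132/43
1 + 1/(132/43) = 1 + 43/132 = 175/132
1 + 1/(175/132) = 1 + 132/175 = 307/175
3 + 1/(307/175) = 3 + 175/307 = 1096/307
7 + 1/(1096/307) = 7 + 307/1096 = 7979/1096

7979/1096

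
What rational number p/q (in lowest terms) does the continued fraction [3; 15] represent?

46/15

Build up convergents one term at a time:
a_0 = 3: 3/1
a_1 = 15: 46/15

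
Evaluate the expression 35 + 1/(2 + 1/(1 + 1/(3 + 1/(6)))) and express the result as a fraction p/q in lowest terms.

2440/69

a_0 = 35: 35/1
a_1 = 2: 71/2
a_2 = 1: 106/3
a_3 = 3: 389/11
a_4 = 6: 2440/69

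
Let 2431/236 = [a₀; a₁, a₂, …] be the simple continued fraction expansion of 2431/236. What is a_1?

Apply division with remainder until the remainder is 0:
2431 = 10·236 + 71, so a_0 = 10
236 = 3·71 + 23, so a_1 = 3

3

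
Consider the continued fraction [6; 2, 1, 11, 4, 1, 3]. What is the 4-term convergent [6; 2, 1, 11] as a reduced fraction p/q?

222/35

Work from the innermost term outward:
Start with 11.
1 + 1/(11/1) = 1 + 1/11 = 12/11
2 + 1/(12/11) = 2 + 11/12 = 35/12
6 + 1/(35/12) = 6 + 12/35 = 222/35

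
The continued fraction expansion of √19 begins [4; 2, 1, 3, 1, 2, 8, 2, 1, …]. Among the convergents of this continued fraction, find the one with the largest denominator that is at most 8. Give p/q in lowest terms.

a_0 = 4: 4/1  (≤ bound)
a_1 = 2: 9/2  (≤ bound)
a_2 = 1: 13/3  (≤ bound)
a_3 = 3: 48/11  (> 8, stop)

13/3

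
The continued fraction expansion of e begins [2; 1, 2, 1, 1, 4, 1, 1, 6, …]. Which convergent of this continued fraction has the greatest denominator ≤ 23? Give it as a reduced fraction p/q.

a_0 = 2: 2/1  (≤ bound)
a_1 = 1: 3/1  (≤ bound)
a_2 = 2: 8/3  (≤ bound)
a_3 = 1: 11/4  (≤ bound)
a_4 = 1: 19/7  (≤ bound)
a_5 = 4: 87/32  (> 23, stop)

19/7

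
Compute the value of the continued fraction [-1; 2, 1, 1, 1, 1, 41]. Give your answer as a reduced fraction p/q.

-333/541

Starting at the tail and folding back:
Start with 41.
1 + 1/(41/1) = 1 + 1/41 = 42/41
1 + 1/(42/41) = 1 + 41/42 = 83/42
1 + 1/(83/42) = 1 + 42/83 = 125/83
1 + 1/(125/83) = 1 + 83/125 = 208/125
2 + 1/(208/125) = 2 + 125/208 = 541/208
-1 + 1/(541/208) = -1 + 208/541 = -333/541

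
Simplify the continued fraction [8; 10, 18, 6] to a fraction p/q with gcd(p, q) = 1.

Start with 6.
18 + 1/(6/1) = 18 + 1/6 = 109/6
10 + 1/(109/6) = 10 + 6/109 = 1096/109
8 + 1/(1096/109) = 8 + 109/1096 = 8877/1096

8877/1096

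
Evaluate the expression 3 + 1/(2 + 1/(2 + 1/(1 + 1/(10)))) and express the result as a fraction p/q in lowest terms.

a_0 = 3: 3/1
a_1 = 2: 7/2
a_2 = 2: 17/5
a_3 = 1: 24/7
a_4 = 10: 257/75

257/75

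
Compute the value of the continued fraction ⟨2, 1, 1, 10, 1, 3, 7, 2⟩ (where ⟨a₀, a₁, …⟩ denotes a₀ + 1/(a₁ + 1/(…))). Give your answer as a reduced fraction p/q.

3521/1396

a_0 = 2: 2/1
a_1 = 1: 3/1
a_2 = 1: 5/2
a_3 = 10: 53/21
a_4 = 1: 58/23
a_5 = 3: 227/90
a_6 = 7: 1647/653
a_7 = 2: 3521/1396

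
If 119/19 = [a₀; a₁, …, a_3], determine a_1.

⌊119/19⌋ = 6, remainder 5
⌊19/5⌋ = 3, remainder 4

3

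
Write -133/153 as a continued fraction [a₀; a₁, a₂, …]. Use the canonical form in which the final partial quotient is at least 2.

[-1; 7, 1, 1, 1, 6]

⌊-133/153⌋ = -1, remainder 20
⌊153/20⌋ = 7, remainder 13
⌊20/13⌋ = 1, remainder 7
⌊13/7⌋ = 1, remainder 6
⌊7/6⌋ = 1, remainder 1
⌊6/1⌋ = 6, remainder 0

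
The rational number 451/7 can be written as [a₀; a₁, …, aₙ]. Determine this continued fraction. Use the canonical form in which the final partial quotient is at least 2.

[64; 2, 3]

⌊451/7⌋ = 64, remainder 3
⌊7/3⌋ = 2, remainder 1
⌊3/1⌋ = 3, remainder 0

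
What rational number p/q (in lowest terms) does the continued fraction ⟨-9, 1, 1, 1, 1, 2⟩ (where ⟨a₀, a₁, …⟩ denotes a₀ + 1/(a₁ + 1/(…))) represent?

-109/13

Start with 2.
1 + 1/(2/1) = 1 + 1/2 = 3/2
1 + 1/(3/2) = 1 + 2/3 = 5/3
1 + 1/(5/3) = 1 + 3/5 = 8/5
1 + 1/(8/5) = 1 + 5/8 = 13/8
-9 + 1/(13/8) = -9 + 8/13 = -109/13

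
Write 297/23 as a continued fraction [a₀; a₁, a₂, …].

[12; 1, 10, 2]

297 = 12·23 + 21, so a_0 = 12
23 = 1·21 + 2, so a_1 = 1
21 = 10·2 + 1, so a_2 = 10
2 = 2·1 + 0, so a_3 = 2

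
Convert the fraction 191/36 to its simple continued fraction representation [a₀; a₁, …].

191 ÷ 36 → quotient 5, remainder 11
36 ÷ 11 → quotient 3, remainder 3
11 ÷ 3 → quotient 3, remainder 2
3 ÷ 2 → quotient 1, remainder 1
2 ÷ 1 → quotient 2, remainder 0

[5; 3, 3, 1, 2]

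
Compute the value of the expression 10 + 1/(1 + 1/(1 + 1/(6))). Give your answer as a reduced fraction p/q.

Work from the innermost term outward:
Start with 6.
1 + 1/(6/1) = 1 + 1/6 = 7/6
1 + 1/(7/6) = 1 + 6/7 = 13/7
10 + 1/(13/7) = 10 + 7/13 = 137/13

137/13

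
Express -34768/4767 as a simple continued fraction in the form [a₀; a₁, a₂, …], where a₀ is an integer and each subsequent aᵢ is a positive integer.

[-8; 1, 2, 2, 2, 4, 1, 51]

-34768 = -8·4767 + 3368, so a_0 = -8
4767 = 1·3368 + 1399, so a_1 = 1
3368 = 2·1399 + 570, so a_2 = 2
1399 = 2·570 + 259, so a_3 = 2
570 = 2·259 + 52, so a_4 = 2
259 = 4·52 + 51, so a_5 = 4
52 = 1·51 + 1, so a_6 = 1
51 = 51·1 + 0, so a_7 = 51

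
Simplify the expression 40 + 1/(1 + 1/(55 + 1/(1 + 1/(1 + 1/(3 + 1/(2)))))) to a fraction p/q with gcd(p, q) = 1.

37089/905

Use the convergent recurrence hₖ = aₖ·hₖ₋₁ + hₖ₋₂ (and likewise for the denominators kₖ):
a_0 = 40: 40/1
a_1 = 1: 41/1
a_2 = 55: 2295/56
a_3 = 1: 2336/57
a_4 = 1: 4631/113
a_5 = 3: 16229/396
a_6 = 2: 37089/905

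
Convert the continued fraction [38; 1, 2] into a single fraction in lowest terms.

116/3

Work from the innermost term outward:
Start with 2.
1 + 1/(2/1) = 1 + 1/2 = 3/2
38 + 1/(3/2) = 38 + 2/3 = 116/3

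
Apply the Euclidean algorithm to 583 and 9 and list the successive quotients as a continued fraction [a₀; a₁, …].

[64; 1, 3, 2]

583 ÷ 9 → quotient 64, remainder 7
9 ÷ 7 → quotient 1, remainder 2
7 ÷ 2 → quotient 3, remainder 1
2 ÷ 1 → quotient 2, remainder 0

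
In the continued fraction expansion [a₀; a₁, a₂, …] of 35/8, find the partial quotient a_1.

2

Apply division with remainder until the remainder is 0:
35 ÷ 8 → quotient 4, remainder 3
8 ÷ 3 → quotient 2, remainder 2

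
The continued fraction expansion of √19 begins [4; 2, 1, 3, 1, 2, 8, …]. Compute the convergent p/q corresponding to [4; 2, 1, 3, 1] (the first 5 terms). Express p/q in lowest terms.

Build up convergents one term at a time:
a_0 = 4: 4/1
a_1 = 2: 9/2
a_2 = 1: 13/3
a_3 = 3: 48/11
a_4 = 1: 61/14

61/14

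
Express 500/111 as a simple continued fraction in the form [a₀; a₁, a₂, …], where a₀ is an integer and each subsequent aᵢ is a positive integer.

[4; 1, 1, 55]

500 = 4·111 + 56, so a_0 = 4
111 = 1·56 + 55, so a_1 = 1
56 = 1·55 + 1, so a_2 = 1
55 = 55·1 + 0, so a_3 = 55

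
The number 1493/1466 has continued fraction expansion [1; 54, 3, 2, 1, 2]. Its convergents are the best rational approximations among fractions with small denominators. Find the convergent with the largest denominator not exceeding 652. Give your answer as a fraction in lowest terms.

List convergents until the denominator exceeds the bound:
a_0 = 1: 1/1  (≤ bound)
a_1 = 54: 55/54  (≤ bound)
a_2 = 3: 166/163  (≤ bound)
a_3 = 2: 387/380  (≤ bound)
a_4 = 1: 553/543  (≤ bound)
a_5 = 2: 1493/1466  (> 652, stop)

553/543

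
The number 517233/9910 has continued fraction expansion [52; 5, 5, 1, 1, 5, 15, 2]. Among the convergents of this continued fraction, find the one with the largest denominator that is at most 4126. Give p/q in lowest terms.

a_0 = 52: 52/1  (≤ bound)
a_1 = 5: 261/5  (≤ bound)
a_2 = 5: 1357/26  (≤ bound)
a_3 = 1: 1618/31  (≤ bound)
a_4 = 1: 2975/57  (≤ bound)
a_5 = 5: 16493/316  (≤ bound)
a_6 = 15: 250370/4797  (> 4126, stop)

16493/316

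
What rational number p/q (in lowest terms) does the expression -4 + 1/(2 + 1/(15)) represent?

Start with 15.
2 + 1/(15/1) = 2 + 1/15 = 31/15
-4 + 1/(31/15) = -4 + 15/31 = -109/31

-109/31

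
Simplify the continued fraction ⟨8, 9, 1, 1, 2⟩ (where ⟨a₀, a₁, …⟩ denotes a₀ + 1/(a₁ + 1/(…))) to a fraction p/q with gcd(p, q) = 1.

389/48

a_0 = 8: 8/1
a_1 = 9: 73/9
a_2 = 1: 81/10
a_3 = 1: 154/19
a_4 = 2: 389/48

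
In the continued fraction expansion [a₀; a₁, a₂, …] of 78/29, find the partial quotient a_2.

2

Run the Euclidean algorithm, recording each quotient:
⌊78/29⌋ = 2, remainder 20
⌊29/20⌋ = 1, remainder 9
⌊20/9⌋ = 2, remainder 2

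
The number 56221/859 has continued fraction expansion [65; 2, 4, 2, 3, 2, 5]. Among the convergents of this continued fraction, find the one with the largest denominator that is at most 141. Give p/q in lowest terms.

a_0 = 65: 65/1  (≤ bound)
a_1 = 2: 131/2  (≤ bound)
a_2 = 4: 589/9  (≤ bound)
a_3 = 2: 1309/20  (≤ bound)
a_4 = 3: 4516/69  (≤ bound)
a_5 = 2: 10341/158  (> 141, stop)

4516/69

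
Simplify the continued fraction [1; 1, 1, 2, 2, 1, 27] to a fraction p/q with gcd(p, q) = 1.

a_0 = 1: 1/1
a_1 = 1: 2/1
a_2 = 1: 3/2
a_3 = 2: 8/5
a_4 = 2: 19/12
a_5 = 1: 27/17
a_6 = 27: 748/471

748/471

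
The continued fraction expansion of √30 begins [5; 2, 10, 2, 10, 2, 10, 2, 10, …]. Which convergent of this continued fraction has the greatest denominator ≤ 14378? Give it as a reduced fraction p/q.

55435/10121

List convergents until the denominator exceeds the bound:
a_0 = 5: 5/1  (≤ bound)
a_1 = 2: 11/2  (≤ bound)
a_2 = 10: 115/21  (≤ bound)
a_3 = 2: 241/44  (≤ bound)
a_4 = 10: 2525/461  (≤ bound)
a_5 = 2: 5291/966  (≤ bound)
a_6 = 10: 55435/10121  (≤ bound)
a_7 = 2: 116161/21208  (> 14378, stop)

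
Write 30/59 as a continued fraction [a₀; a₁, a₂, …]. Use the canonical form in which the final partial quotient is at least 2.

[0; 1, 1, 29]

30 = 0·59 + 30, so a_0 = 0
59 = 1·30 + 29, so a_1 = 1
30 = 1·29 + 1, so a_2 = 1
29 = 29·1 + 0, so a_3 = 29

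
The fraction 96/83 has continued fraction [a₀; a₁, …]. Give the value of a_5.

2

Repeatedly divide and take the remainder:
96 ÷ 83 → quotient 1, remainder 13
83 ÷ 13 → quotient 6, remainder 5
13 ÷ 5 → quotient 2, remainder 3
5 ÷ 3 → quotient 1, remainder 2
3 ÷ 2 → quotient 1, remainder 1
2 ÷ 1 → quotient 2, remainder 0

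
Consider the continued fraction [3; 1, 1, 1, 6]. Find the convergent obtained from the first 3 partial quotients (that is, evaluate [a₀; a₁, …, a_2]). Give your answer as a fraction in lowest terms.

7/2

Start with 1.
1 + 1/(1/1) = 1 + 1/1 = 2/1
3 + 1/(2/1) = 3 + 1/2 = 7/2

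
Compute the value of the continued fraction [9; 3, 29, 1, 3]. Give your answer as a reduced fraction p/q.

Use the convergent recurrence hₖ = aₖ·hₖ₋₁ + hₖ₋₂ (and likewise for the denominators kₖ):
a_0 = 9: 9/1
a_1 = 3: 28/3
a_2 = 29: 821/88
a_3 = 1: 849/91
a_4 = 3: 3368/361

3368/361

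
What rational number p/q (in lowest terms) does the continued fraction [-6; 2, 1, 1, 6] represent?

Compute successive convergents:
a_0 = -6: -6/1
a_1 = 2: -11/2
a_2 = 1: -17/3
a_3 = 1: -28/5
a_4 = 6: -185/33

-185/33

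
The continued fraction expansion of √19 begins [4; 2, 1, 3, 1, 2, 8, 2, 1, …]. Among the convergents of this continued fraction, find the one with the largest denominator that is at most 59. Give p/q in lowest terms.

170/39

a_0 = 4: 4/1  (≤ bound)
a_1 = 2: 9/2  (≤ bound)
a_2 = 1: 13/3  (≤ bound)
a_3 = 3: 48/11  (≤ bound)
a_4 = 1: 61/14  (≤ bound)
a_5 = 2: 170/39  (≤ bound)
a_6 = 8: 1421/326  (> 59, stop)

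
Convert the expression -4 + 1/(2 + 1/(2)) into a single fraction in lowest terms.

Use the convergent recurrence hₖ = aₖ·hₖ₋₁ + hₖ₋₂ (and likewise for the denominators kₖ):
a_0 = -4: -4/1
a_1 = 2: -7/2
a_2 = 2: -18/5

-18/5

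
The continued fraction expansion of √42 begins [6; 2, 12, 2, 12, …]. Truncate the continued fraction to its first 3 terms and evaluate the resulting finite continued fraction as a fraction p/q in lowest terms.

Start with 12.
2 + 1/(12/1) = 2 + 1/12 = 25/12
6 + 1/(25/12) = 6 + 12/25 = 162/25

162/25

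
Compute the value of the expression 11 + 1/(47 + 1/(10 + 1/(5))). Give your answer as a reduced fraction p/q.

26473/2402

Build up convergents one term at a time:
a_0 = 11: 11/1
a_1 = 47: 518/47
a_2 = 10: 5191/471
a_3 = 5: 26473/2402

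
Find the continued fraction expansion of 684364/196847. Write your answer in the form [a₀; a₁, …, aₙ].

[3; 2, 10, 5, 13, 3, 45]

684364 = 3·196847 + 93823, so a_0 = 3
196847 = 2·93823 + 9201, so a_1 = 2
93823 = 10·9201 + 1813, so a_2 = 10
9201 = 5·1813 + 136, so a_3 = 5
1813 = 13·136 + 45, so a_4 = 13
136 = 3·45 + 1, so a_5 = 3
45 = 45·1 + 0, so a_6 = 45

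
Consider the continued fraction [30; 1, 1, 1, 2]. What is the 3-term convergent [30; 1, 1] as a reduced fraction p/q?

Start with 1.
1 + 1/(1/1) = 1 + 1/1 = 2/1
30 + 1/(2/1) = 30 + 1/2 = 61/2

61/2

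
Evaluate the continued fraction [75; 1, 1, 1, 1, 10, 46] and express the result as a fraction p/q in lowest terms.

Work from the innermost term outward:
Start with 46.
10 + 1/(46/1) = 10 + 1/46 = 461/46
1 + 1/(461/46) = 1 + 46/461 = 507/461
1 + 1/(507/461) = 1 + 461/507 = 968/507
1 + 1/(968/507) = 1 + 507/968 = 1475/968
1 + 1/(1475/968) = 1 + 968/1475 = 2443/1475
75 + 1/(2443/1475) = 75 + 1475/2443 = 184700/2443

184700/2443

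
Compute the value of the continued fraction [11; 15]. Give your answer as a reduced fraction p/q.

166/15

Start with 15.
11 + 1/(15/1) = 11 + 1/15 = 166/15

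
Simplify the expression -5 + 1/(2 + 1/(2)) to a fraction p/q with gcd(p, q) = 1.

-23/5

a_0 = -5: -5/1
a_1 = 2: -9/2
a_2 = 2: -23/5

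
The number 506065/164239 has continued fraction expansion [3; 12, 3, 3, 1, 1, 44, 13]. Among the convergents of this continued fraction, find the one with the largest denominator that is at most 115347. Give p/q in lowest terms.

38861/12612

List convergents until the denominator exceeds the bound:
a_0 = 3: 3/1  (≤ bound)
a_1 = 12: 37/12  (≤ bound)
a_2 = 3: 114/37  (≤ bound)
a_3 = 3: 379/123  (≤ bound)
a_4 = 1: 493/160  (≤ bound)
a_5 = 1: 872/283  (≤ bound)
a_6 = 44: 38861/12612  (≤ bound)
a_7 = 13: 506065/164239  (> 115347, stop)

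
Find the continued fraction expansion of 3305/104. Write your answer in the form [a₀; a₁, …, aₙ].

[31; 1, 3, 1, 1, 11]

Run the Euclidean algorithm, recording each quotient:
3305 = 31·104 + 81, so a_0 = 31
104 = 1·81 + 23, so a_1 = 1
81 = 3·23 + 12, so a_2 = 3
23 = 1·12 + 11, so a_3 = 1
12 = 1·11 + 1, so a_4 = 1
11 = 11·1 + 0, so a_5 = 11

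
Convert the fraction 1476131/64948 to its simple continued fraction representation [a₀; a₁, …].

[22; 1, 2, 1, 2, 13, 40, 11]

1476131 = 22·64948 + 47275, so a_0 = 22
64948 = 1·47275 + 17673, so a_1 = 1
47275 = 2·17673 + 11929, so a_2 = 2
17673 = 1·11929 + 5744, so a_3 = 1
11929 = 2·5744 + 441, so a_4 = 2
5744 = 13·441 + 11, so a_5 = 13
441 = 40·11 + 1, so a_6 = 40
11 = 11·1 + 0, so a_7 = 11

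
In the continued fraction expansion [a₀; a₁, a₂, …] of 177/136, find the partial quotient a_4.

⌊177/136⌋ = 1, remainder 41
⌊136/41⌋ = 3, remainder 13
⌊41/13⌋ = 3, remainder 2
⌊13/2⌋ = 6, remainder 1
⌊2/1⌋ = 2, remainder 0

2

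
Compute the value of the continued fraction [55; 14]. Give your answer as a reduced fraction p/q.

a_0 = 55: 55/1
a_1 = 14: 771/14

771/14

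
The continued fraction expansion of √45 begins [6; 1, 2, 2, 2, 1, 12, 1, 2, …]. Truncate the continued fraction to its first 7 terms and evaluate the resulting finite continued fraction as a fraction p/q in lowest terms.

Use the convergent recurrence hₖ = aₖ·hₖ₋₁ + hₖ₋₂ (and likewise for the denominators kₖ):
a_0 = 6: 6/1
a_1 = 1: 7/1
a_2 = 2: 20/3
a_3 = 2: 47/7
a_4 = 2: 114/17
a_5 = 1: 161/24
a_6 = 12: 2046/305

2046/305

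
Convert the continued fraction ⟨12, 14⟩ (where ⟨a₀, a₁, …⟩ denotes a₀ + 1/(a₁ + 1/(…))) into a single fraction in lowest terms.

169/14

a_0 = 12: 12/1
a_1 = 14: 169/14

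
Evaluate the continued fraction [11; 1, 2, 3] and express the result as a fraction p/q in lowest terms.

a_0 = 11: 11/1
a_1 = 1: 12/1
a_2 = 2: 35/3
a_3 = 3: 117/10

117/10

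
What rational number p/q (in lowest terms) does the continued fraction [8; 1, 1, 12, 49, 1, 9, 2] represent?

223581/26242

Collapse the nested fraction from the inside out:
Start with 2.
9 + 1/(2/1) = 9 + 1/2 = 19/2
1 + 1/(19/2) = 1 + 2/19 = 21/19
49 + 1/(21/19) = 49 + 19/21 = 1048/21
12 + 1/(1048/21) = 12 + 21/1048 = 12597/1048
1 + 1/(12597/1048) = 1 + 1048/12597 = 13645/12597
1 + 1/(13645/12597) = 1 + 12597/13645 = 26242/13645
8 + 1/(26242/13645) = 8 + 13645/26242 = 223581/26242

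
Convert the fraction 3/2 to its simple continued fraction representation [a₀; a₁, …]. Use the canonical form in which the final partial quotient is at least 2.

⌊3/2⌋ = 1, remainder 1
⌊2/1⌋ = 2, remainder 0

[1; 2]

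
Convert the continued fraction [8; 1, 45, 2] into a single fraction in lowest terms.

a_0 = 8: 8/1
a_1 = 1: 9/1
a_2 = 45: 413/46
a_3 = 2: 835/93

835/93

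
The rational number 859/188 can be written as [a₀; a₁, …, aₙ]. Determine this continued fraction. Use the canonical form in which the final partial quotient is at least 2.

859 = 4·188 + 107, so a_0 = 4
188 = 1·107 + 81, so a_1 = 1
107 = 1·81 + 26, so a_2 = 1
81 = 3·26 + 3, so a_3 = 3
26 = 8·3 + 2, so a_4 = 8
3 = 1·2 + 1, so a_5 = 1
2 = 2·1 + 0, so a_6 = 2

[4; 1, 1, 3, 8, 1, 2]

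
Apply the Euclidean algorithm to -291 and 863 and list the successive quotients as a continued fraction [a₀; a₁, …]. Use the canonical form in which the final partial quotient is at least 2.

[-1; 1, 1, 1, 28, 10]

Run the Euclidean algorithm, recording each quotient:
-291 ÷ 863 → quotient -1, remainder 572
863 ÷ 572 → quotient 1, remainder 291
572 ÷ 291 → quotient 1, remainder 281
291 ÷ 281 → quotient 1, remainder 10
281 ÷ 10 → quotient 28, remainder 1
10 ÷ 1 → quotient 10, remainder 0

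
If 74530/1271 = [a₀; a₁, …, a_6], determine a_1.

Run the Euclidean algorithm, recording each quotient:
⌊74530/1271⌋ = 58, remainder 812
⌊1271/812⌋ = 1, remainder 459

1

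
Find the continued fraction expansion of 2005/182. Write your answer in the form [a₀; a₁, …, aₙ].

[11; 60, 1, 2]

Repeatedly divide and take the remainder:
⌊2005/182⌋ = 11, remainder 3
⌊182/3⌋ = 60, remainder 2
⌊3/2⌋ = 1, remainder 1
⌊2/1⌋ = 2, remainder 0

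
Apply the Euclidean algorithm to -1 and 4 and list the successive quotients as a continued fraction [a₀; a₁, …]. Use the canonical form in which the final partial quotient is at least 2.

-1 ÷ 4 → quotient -1, remainder 3
4 ÷ 3 → quotient 1, remainder 1
3 ÷ 1 → quotient 3, remainder 0

[-1; 1, 3]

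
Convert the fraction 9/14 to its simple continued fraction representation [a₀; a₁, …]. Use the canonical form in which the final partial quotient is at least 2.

Apply division with remainder until the remainder is 0:
⌊9/14⌋ = 0, remainder 9
⌊14/9⌋ = 1, remainder 5
⌊9/5⌋ = 1, remainder 4
⌊5/4⌋ = 1, remainder 1
⌊4/1⌋ = 4, remainder 0

[0; 1, 1, 1, 4]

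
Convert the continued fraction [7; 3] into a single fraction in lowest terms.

22/3

Start with 3.
7 + 1/(3/1) = 7 + 1/3 = 22/3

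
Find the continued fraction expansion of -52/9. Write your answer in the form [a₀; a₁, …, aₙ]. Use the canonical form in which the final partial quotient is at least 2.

Run the Euclidean algorithm, recording each quotient:
-52 ÷ 9 → quotient -6, remainder 2
9 ÷ 2 → quotient 4, remainder 1
2 ÷ 1 → quotient 2, remainder 0

[-6; 4, 2]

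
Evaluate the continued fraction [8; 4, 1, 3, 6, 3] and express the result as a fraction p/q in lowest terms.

3087/376

Work from the innermost term outward:
Start with 3.
6 + 1/(3/1) = 6 + 1/3 = 19/3
3 + 1/(19/3) = 3 + 3/19 = 60/19
1 + 1/(60/19) = 1 + 19/60 = 79/60
4 + 1/(79/60) = 4 + 60/79 = 376/79
8 + 1/(376/79) = 8 + 79/376 = 3087/376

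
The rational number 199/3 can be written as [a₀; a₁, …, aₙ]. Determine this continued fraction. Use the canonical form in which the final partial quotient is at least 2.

Run the Euclidean algorithm, recording each quotient:
⌊199/3⌋ = 66, remainder 1
⌊3/1⌋ = 3, remainder 0

[66; 3]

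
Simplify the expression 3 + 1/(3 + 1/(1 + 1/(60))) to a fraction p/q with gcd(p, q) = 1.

790/243

Build up convergents one term at a time:
a_0 = 3: 3/1
a_1 = 3: 10/3
a_2 = 1: 13/4
a_3 = 60: 790/243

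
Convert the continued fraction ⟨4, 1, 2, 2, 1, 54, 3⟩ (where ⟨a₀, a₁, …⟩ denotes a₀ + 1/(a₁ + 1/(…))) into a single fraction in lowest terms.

7760/1651

Start with 3.
54 + 1/(3/1) = 54 + 1/3 = 163/3
1 + 1/(163/3) = 1 + 3/163 = 166/163
2 + 1/(166/163) = 2 + 163/166 = 495/166
2 + 1/(495/166) = 2 + 166/495 = 1156/495
1 + 1/(1156/495) = 1 + 495/1156 = 1651/1156
4 + 1/(1651/1156) = 4 + 1156/1651 = 7760/1651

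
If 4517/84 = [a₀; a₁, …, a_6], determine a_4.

2

4517 ÷ 84 → quotient 53, remainder 65
84 ÷ 65 → quotient 1, remainder 19
65 ÷ 19 → quotient 3, remainder 8
19 ÷ 8 → quotient 2, remainder 3
8 ÷ 3 → quotient 2, remainder 2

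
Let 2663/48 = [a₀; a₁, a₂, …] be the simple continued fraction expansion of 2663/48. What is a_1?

2

⌊2663/48⌋ = 55, remainder 23
⌊48/23⌋ = 2, remainder 2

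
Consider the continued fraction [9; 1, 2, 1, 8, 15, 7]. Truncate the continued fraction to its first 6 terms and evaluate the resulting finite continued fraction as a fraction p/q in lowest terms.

5154/529

a_0 = 9: 9/1
a_1 = 1: 10/1
a_2 = 2: 29/3
a_3 = 1: 39/4
a_4 = 8: 341/35
a_5 = 15: 5154/529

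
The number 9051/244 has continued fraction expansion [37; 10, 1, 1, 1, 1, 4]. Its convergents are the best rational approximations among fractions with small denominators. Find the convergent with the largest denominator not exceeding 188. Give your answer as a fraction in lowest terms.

List convergents until the denominator exceeds the bound:
a_0 = 37: 37/1  (≤ bound)
a_1 = 10: 371/10  (≤ bound)
a_2 = 1: 408/11  (≤ bound)
a_3 = 1: 779/21  (≤ bound)
a_4 = 1: 1187/32  (≤ bound)
a_5 = 1: 1966/53  (≤ bound)
a_6 = 4: 9051/244  (> 188, stop)

1966/53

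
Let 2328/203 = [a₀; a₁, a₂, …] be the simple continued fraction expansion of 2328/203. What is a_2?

2328 ÷ 203 → quotient 11, remainder 95
203 ÷ 95 → quotient 2, remainder 13
95 ÷ 13 → quotient 7, remainder 4

7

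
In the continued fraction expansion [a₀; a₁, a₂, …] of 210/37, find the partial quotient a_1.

1

210 ÷ 37 → quotient 5, remainder 25
37 ÷ 25 → quotient 1, remainder 12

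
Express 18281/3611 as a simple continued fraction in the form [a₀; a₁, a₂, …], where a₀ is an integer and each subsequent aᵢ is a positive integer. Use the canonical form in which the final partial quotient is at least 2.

[5; 15, 1, 44, 5]

Repeatedly divide and take the remainder:
⌊18281/3611⌋ = 5, remainder 226
⌊3611/226⌋ = 15, remainder 221
⌊226/221⌋ = 1, remainder 5
⌊221/5⌋ = 44, remainder 1
⌊5/1⌋ = 5, remainder 0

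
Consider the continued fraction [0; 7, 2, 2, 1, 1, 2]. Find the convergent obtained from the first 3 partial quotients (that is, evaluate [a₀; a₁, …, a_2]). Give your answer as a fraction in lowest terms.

2/15

Build up convergents one term at a time:
a_0 = 0: 0/1
a_1 = 7: 1/7
a_2 = 2: 2/15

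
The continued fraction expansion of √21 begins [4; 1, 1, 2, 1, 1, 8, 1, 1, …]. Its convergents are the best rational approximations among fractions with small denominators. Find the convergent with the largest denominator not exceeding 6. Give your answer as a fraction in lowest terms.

23/5

a_0 = 4: 4/1  (≤ bound)
a_1 = 1: 5/1  (≤ bound)
a_2 = 1: 9/2  (≤ bound)
a_3 = 2: 23/5  (≤ bound)
a_4 = 1: 32/7  (> 6, stop)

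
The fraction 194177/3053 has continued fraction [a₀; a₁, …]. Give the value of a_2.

⌊194177/3053⌋ = 63, remainder 1838
⌊3053/1838⌋ = 1, remainder 1215
⌊1838/1215⌋ = 1, remainder 623

1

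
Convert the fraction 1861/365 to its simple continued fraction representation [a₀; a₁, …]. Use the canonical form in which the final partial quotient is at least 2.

Run the Euclidean algorithm, recording each quotient:
⌊1861/365⌋ = 5, remainder 36
⌊365/36⌋ = 10, remainder 5
⌊36/5⌋ = 7, remainder 1
⌊5/1⌋ = 5, remainder 0

[5; 10, 7, 5]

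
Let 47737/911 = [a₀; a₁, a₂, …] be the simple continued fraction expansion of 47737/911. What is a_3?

60

⌊47737/911⌋ = 52, remainder 365
⌊911/365⌋ = 2, remainder 181
⌊365/181⌋ = 2, remainder 3
⌊181/3⌋ = 60, remainder 1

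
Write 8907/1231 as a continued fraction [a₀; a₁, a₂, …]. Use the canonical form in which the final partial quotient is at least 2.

8907 ÷ 1231 → quotient 7, remainder 290
1231 ÷ 290 → quotient 4, remainder 71
290 ÷ 71 → quotient 4, remainder 6
71 ÷ 6 → quotient 11, remainder 5
6 ÷ 5 → quotient 1, remainder 1
5 ÷ 1 → quotient 5, remainder 0

[7; 4, 4, 11, 1, 5]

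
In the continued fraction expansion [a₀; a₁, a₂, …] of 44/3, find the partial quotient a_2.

⌊44/3⌋ = 14, remainder 2
⌊3/2⌋ = 1, remainder 1
⌊2/1⌋ = 2, remainder 0

2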